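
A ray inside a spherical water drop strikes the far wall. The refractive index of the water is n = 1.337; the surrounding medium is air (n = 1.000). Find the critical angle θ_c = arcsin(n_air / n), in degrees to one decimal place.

48.4°

sin θ_c = n_air / n = 1.000 / 1.337 = 0.7479.
θ_c = arcsin(0.7479) = 48.41°.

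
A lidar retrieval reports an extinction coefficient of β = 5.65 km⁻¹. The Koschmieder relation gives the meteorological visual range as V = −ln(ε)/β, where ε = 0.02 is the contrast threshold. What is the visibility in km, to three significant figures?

V = −ln(0.02) / 5.65 = 3.912 / 5.65 = 0.6924 km.

0.692 km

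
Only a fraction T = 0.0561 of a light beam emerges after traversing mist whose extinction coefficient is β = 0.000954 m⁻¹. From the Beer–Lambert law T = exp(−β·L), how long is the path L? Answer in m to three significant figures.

3020 m

Beer–Lambert: T = exp(−βL) ⇒ L = −ln(T)/β = −ln(0.0561)/0.000954 = 2.8806/0.000954 = 3020 m.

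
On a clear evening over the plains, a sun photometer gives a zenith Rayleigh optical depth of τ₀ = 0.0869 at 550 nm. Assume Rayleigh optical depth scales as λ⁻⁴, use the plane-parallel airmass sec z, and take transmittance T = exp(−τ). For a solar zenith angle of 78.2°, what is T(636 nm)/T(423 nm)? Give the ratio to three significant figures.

2.66

Airmass: sec 78.2° = 4.8901.
τ(636 nm) = 0.0869 × (550/636)⁴ × 4.8901 = 0.0869 × 0.5593 × 4.8901 = 0.2377.
τ(423 nm) = 0.0869 × (550/423)⁴ × 4.8901 = 0.0869 × 2.8582 × 4.8901 = 1.2146.
T(636)/T(423) = exp(τ_B − τ_A) = exp(0.9769) = 2.6562.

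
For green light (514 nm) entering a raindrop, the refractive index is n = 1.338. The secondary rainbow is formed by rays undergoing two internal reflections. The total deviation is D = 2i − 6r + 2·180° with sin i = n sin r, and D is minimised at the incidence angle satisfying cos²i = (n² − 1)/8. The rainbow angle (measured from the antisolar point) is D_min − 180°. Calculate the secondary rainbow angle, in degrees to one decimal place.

52.2°

cos²i = (1.79024 − 1)/8 = 0.09878; i = arccos(0.31429) = 71.682°.
sin r = sin 71.682°/1.338 = 0.70951; r = 45.195°.
D_min = 2·71.682° − 6·45.195° + 360° = 232.193°.
Rainbow angle = D_min − 180° = 52.193°.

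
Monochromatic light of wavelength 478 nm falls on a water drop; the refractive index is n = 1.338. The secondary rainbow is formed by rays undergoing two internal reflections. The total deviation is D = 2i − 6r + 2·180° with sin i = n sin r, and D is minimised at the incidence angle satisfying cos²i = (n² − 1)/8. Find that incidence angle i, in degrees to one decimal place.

cos²i = (1.338² − 1)/8 = (1.79024 − 1)/8 = 0.09878.
cos i = 0.31429, so i = 71.682°.

71.7°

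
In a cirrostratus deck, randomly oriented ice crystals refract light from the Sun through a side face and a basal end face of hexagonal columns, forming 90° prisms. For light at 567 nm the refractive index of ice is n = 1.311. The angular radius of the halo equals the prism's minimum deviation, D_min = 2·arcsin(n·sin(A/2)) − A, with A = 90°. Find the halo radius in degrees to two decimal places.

45.95°

n·sin(A/2) = 1.311 × sin 45° = 1.311 × 0.7071 = 0.9270.
D_min = 2·arcsin(0.9270) − 90° = 2 × 67.974° − 90° = 45.949°.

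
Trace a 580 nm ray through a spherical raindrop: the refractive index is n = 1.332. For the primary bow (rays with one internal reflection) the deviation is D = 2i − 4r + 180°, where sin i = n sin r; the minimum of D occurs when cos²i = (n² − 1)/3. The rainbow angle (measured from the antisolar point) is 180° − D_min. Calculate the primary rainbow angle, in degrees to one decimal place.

cos²i = (1.77422 − 1)/3 = 0.25807; i = arccos(0.50801) = 59.469°.
sin r = sin 59.469°/1.332 = 0.64666; r = 40.290°.
D_min = 2·59.469° − 4·40.290° + 180° = 137.776°.
Rainbow angle = 180° − D_min = 42.224°.

42.2°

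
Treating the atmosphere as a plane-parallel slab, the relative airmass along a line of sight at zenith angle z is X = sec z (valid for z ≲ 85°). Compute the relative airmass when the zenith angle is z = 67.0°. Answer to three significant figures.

X = sec z = 1/cos 67.0° = 1/0.3907 = 2.5593.

2.56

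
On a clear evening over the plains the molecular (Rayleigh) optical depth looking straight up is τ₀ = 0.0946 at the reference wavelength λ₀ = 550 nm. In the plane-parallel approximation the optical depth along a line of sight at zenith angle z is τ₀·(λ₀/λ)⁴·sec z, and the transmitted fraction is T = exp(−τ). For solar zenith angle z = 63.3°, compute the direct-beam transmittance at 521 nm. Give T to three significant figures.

0.770

sec 63.3° = 2.2256.
τ = 0.0946 × (550/521)⁴ × 2.2256 = 0.0946 × 1.2419 × 2.2256 = 0.2615.
T = exp(−0.2615) = 0.7699.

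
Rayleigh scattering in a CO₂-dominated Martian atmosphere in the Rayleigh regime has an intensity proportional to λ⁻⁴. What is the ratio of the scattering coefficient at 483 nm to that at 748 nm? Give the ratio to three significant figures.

Rayleigh scattering ∝ λ⁻⁴, so the ratio of coefficients is the inverse fourth power of the wavelength ratio.
σ(483)/σ(748) = (748/483)⁴ = (1.5487)⁴ = 5.752.

5.75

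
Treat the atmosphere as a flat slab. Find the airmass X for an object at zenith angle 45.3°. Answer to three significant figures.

1.42

X = sec z = 1/cos 45.3° = 1/0.7034 = 1.4217.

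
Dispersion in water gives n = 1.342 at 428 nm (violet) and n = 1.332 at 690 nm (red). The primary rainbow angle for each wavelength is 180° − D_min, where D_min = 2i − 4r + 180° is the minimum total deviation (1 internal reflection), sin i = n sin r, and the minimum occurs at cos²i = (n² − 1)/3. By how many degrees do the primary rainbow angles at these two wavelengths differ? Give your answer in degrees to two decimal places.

1.44°

At 428 nm (n = 1.342): cos²i = 0.26699 → i = 58.888°, r = 39.641°, D_min = 139.213°, rainbow angle = 40.787°.
At 690 nm (n = 1.332): cos²i = 0.25807 → i = 59.469°, r = 40.290°, D_min = 137.776°, rainbow angle = 42.224°.
Angular width = |40.787° − 42.224°| = 1.437°.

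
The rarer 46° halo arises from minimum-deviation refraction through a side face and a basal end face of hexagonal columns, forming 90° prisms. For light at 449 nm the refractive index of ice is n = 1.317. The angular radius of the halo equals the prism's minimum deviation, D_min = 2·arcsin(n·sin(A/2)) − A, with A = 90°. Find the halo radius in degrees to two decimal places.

47.26°

n·sin(A/2) = 1.317 × sin 45° = 1.317 × 0.7071 = 0.9313.
D_min = 2·arcsin(0.9313) − 90° = 2 × 68.632° − 90° = 47.264°.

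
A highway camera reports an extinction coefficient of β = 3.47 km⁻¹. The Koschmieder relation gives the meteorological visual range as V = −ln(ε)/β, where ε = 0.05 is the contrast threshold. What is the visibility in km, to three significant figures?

0.863 km

V = −ln(0.05) / 3.47 = 2.996 / 3.47 = 0.8633 km.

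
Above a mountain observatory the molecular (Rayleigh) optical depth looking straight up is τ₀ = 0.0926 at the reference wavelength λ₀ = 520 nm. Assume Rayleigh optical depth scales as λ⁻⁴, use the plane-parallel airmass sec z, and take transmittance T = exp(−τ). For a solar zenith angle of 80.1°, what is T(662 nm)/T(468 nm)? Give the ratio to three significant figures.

1.85

Airmass: sec 80.1° = 5.8164.
τ(662 nm) = 0.0926 × (520/662)⁴ × 5.8164 = 0.0926 × 0.3807 × 5.8164 = 0.2050.
τ(468 nm) = 0.0926 × (520/468)⁴ × 5.8164 = 0.0926 × 1.5242 × 5.8164 = 0.8209.
T(662)/T(468) = exp(τ_B − τ_A) = exp(0.6159) = 1.8512.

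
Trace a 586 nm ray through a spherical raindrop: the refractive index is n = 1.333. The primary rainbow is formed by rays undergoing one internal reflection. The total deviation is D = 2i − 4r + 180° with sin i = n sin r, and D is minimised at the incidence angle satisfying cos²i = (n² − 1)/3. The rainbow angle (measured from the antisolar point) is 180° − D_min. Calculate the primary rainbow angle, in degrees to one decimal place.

cos²i = (1.77689 − 1)/3 = 0.25896; i = arccos(0.50888) = 59.410°.
sin r = sin 59.410°/1.333 = 0.64579; r = 40.225°.
D_min = 2·59.410° − 4·40.225° + 180° = 137.922°.
Rainbow angle = 180° − D_min = 42.078°.

42.1°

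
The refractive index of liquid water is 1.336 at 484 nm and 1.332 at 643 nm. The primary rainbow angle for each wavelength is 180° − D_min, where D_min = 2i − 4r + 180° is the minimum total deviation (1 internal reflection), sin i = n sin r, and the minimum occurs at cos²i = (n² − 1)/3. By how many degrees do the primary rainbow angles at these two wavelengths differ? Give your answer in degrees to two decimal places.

0.58°

At 484 nm (n = 1.336): cos²i = 0.26163 → i = 59.236°, r = 40.029°, D_min = 138.356°, rainbow angle = 41.644°.
At 643 nm (n = 1.332): cos²i = 0.25807 → i = 59.469°, r = 40.290°, D_min = 137.776°, rainbow angle = 42.224°.
Angular width = |41.644° − 42.224°| = 0.580°.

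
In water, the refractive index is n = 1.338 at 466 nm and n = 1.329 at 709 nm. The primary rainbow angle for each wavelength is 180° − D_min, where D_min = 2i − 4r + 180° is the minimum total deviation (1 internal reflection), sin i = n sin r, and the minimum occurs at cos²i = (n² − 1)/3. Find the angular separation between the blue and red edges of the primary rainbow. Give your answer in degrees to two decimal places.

1.31°

At 466 nm (n = 1.338): cos²i = 0.26341 → i = 59.120°, r = 39.899°, D_min = 138.643°, rainbow angle = 41.357°.
At 709 nm (n = 1.329): cos²i = 0.25541 → i = 59.643°, r = 40.487°, D_min = 137.337°, rainbow angle = 42.663°.
Angular width = |41.357° − 42.663°| = 1.307°.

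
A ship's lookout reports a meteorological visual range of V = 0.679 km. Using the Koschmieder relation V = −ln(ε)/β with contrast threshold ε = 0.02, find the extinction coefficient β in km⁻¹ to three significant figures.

β = −ln(0.02) / V = 3.912 / 0.679 = 5.7614 km⁻¹.

5.76 km⁻¹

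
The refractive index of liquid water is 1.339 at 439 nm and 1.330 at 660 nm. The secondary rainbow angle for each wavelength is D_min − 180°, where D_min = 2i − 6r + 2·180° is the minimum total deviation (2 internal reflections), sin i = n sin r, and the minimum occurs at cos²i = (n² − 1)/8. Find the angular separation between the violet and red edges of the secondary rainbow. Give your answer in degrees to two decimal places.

2.35°

At 439 nm (n = 1.339): cos²i = 0.09912 → i = 71.650°, r = 45.141°, D_min = 232.451°, rainbow angle = 52.451°.
At 660 nm (n = 1.330): cos²i = 0.09611 → i = 71.940°, r = 45.630°, D_min = 230.101°, rainbow angle = 50.101°.
Angular width = |52.451° − 50.101°| = 2.350°.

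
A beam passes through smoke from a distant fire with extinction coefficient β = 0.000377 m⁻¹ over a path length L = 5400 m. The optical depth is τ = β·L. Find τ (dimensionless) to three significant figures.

τ = β·L = 0.000377 × 5400 = 2.0358.

2.04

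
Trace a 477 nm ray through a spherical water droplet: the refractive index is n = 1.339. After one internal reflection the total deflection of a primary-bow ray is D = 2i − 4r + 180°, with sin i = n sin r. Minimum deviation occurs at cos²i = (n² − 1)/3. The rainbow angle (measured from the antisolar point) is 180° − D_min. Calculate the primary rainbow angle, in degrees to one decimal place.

cos²i = (1.79292 − 1)/3 = 0.26431; i = arccos(0.51411) = 59.062°.
sin r = sin 59.062°/1.339 = 0.64057; r = 39.834°.
D_min = 2·59.062° − 4·39.834° + 180° = 138.786°.
Rainbow angle = 180° − D_min = 41.214°.

41.2°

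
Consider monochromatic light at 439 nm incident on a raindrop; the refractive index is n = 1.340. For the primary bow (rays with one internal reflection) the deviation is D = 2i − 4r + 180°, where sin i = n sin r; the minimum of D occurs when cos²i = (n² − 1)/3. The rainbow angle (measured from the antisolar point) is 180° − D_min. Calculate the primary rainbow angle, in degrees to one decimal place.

41.1°

cos²i = (1.79560 − 1)/3 = 0.26520; i = arccos(0.51498) = 59.004°.
sin r = sin 59.004°/1.340 = 0.63971; r = 39.770°.
D_min = 2·59.004° − 4·39.770° + 180° = 138.929°.
Rainbow angle = 180° − D_min = 41.071°.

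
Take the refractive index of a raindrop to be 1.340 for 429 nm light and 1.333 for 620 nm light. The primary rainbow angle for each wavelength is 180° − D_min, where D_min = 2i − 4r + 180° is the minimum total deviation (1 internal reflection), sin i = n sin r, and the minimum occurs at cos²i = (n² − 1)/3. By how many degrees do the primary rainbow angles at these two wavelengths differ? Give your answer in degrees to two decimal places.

1.01°

At 429 nm (n = 1.340): cos²i = 0.26520 → i = 59.004°, r = 39.770°, D_min = 138.929°, rainbow angle = 41.071°.
At 620 nm (n = 1.333): cos²i = 0.25896 → i = 59.410°, r = 40.225°, D_min = 137.922°, rainbow angle = 42.078°.
Angular width = |41.071° − 42.078°| = 1.007°.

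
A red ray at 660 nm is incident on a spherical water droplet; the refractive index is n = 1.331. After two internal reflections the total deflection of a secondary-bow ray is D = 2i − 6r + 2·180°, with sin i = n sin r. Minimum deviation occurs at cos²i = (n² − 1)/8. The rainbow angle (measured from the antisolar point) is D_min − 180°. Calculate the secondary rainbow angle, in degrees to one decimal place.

cos²i = (1.77156 − 1)/8 = 0.09645; i = arccos(0.31056) = 71.907°.
sin r = sin 71.907°/1.331 = 0.71417; r = 45.575°.
D_min = 2·71.907° − 6·45.575° + 360° = 230.365°.
Rainbow angle = D_min − 180° = 50.365°.

50.4°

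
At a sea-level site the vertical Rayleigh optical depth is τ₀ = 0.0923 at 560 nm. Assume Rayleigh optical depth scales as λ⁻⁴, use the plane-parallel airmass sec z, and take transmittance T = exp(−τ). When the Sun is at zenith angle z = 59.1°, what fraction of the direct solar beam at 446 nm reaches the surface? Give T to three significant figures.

0.640

sec 59.1° = 1.9473.
τ = 0.0923 × (560/446)⁴ × 1.9473 = 0.0923 × 2.4855 × 1.9473 = 0.4467.
T = exp(−0.4467) = 0.6397.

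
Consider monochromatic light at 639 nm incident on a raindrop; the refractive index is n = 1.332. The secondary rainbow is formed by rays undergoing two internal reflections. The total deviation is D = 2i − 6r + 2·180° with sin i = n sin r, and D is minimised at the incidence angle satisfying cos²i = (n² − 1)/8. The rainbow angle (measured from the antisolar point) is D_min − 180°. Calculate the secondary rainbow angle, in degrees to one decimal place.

50.6°

cos²i = (1.77422 − 1)/8 = 0.09678; i = arccos(0.31109) = 71.875°.
sin r = sin 71.875°/1.332 = 0.71350; r = 45.520°.
D_min = 2·71.875° − 6·45.520° + 360° = 230.628°.
Rainbow angle = D_min − 180° = 50.628°.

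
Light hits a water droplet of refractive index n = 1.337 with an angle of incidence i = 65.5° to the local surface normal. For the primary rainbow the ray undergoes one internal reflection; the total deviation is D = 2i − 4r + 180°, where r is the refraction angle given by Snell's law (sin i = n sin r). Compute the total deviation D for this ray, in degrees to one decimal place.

sin r = sin 65.5° / 1.337 = 0.9100/1.337 = 0.6806; r = 42.89°.
D = 2·65.5° − 4·42.89° + 180° = 131.00° − 171.56° + 180° = 139.44°.

139.4°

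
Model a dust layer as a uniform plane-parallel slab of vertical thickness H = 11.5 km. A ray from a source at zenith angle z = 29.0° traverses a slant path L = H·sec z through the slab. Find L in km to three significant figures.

13.1 km

sec z = 1/cos 29.0° = 1.1434.
L = 11.5 × 1.1434 = 13.149 km.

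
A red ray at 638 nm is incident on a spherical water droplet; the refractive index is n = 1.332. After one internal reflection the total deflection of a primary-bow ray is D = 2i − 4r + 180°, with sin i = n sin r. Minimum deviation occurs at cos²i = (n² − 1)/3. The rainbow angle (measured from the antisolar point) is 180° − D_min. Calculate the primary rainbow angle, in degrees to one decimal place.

42.2°

cos²i = (1.77422 − 1)/3 = 0.25807; i = arccos(0.50801) = 59.469°.
sin r = sin 59.469°/1.332 = 0.64666; r = 40.290°.
D_min = 2·59.469° − 4·40.290° + 180° = 137.776°.
Rainbow angle = 180° − D_min = 42.224°.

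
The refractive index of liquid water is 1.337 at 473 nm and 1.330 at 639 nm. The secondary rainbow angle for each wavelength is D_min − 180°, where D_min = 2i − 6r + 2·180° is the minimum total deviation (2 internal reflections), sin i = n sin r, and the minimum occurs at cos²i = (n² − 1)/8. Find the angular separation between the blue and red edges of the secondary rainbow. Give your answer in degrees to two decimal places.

1.83°

At 473 nm (n = 1.337): cos²i = 0.09845 → i = 71.714°, r = 45.249°, D_min = 231.934°, rainbow angle = 51.934°.
At 639 nm (n = 1.330): cos²i = 0.09611 → i = 71.940°, r = 45.630°, D_min = 230.101°, rainbow angle = 50.101°.
Angular width = |51.934° − 50.101°| = 1.832°.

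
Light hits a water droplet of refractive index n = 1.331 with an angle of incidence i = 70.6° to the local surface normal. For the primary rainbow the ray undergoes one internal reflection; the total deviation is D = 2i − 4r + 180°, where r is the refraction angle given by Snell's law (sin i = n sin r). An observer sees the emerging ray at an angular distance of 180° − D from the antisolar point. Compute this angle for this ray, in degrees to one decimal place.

sin r = sin 70.6° / 1.331 = 0.9432/1.331 = 0.7087; r = 45.13°.
D = 2·70.6° − 4·45.13° + 180° = 141.20° − 180.50° + 180° = 140.70°.
Angle from antisolar point = 180° − D = 39.30°.

39.3°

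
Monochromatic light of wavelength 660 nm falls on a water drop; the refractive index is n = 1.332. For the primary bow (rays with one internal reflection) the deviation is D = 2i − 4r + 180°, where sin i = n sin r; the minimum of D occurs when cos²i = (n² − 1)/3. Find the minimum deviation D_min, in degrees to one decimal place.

cos²i = (1.77422 − 1)/3 = 0.25807; i = arccos(0.50801) = 59.469°.
sin r = sin 59.469°/1.332 = 0.64666; r = 40.290°.
D_min = 2·59.469° − 4·40.290° + 180° = 137.776°.

137.8°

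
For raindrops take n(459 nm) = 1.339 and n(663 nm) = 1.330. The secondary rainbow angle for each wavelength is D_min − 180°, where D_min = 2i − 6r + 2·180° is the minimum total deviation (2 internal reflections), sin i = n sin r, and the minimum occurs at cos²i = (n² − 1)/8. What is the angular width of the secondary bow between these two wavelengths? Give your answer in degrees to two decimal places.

2.35°

At 459 nm (n = 1.339): cos²i = 0.09912 → i = 71.650°, r = 45.141°, D_min = 232.451°, rainbow angle = 52.451°.
At 663 nm (n = 1.330): cos²i = 0.09611 → i = 71.940°, r = 45.630°, D_min = 230.101°, rainbow angle = 50.101°.
Angular width = |52.451° − 50.101°| = 2.350°.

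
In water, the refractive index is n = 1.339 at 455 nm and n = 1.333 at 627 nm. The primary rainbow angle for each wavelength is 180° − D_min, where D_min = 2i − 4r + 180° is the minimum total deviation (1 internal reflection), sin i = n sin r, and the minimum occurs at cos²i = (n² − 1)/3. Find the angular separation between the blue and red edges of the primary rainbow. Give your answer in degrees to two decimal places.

0.86°

At 455 nm (n = 1.339): cos²i = 0.26431 → i = 59.062°, r = 39.834°, D_min = 138.786°, rainbow angle = 41.214°.
At 627 nm (n = 1.333): cos²i = 0.25896 → i = 59.410°, r = 40.225°, D_min = 137.922°, rainbow angle = 42.078°.
Angular width = |41.214° − 42.078°| = 0.865°.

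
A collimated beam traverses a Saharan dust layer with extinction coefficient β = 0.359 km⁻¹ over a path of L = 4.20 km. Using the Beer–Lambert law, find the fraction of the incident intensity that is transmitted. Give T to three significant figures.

0.221

τ = β·L = 0.359 × 4.20 = 1.5078.
T = exp(−1.5078) = 0.2214.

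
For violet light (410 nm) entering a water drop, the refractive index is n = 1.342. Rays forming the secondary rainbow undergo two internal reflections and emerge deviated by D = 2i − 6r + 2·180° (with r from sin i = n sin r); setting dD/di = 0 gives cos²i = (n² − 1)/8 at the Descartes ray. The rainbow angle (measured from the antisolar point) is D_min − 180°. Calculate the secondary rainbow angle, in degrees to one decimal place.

53.2°

cos²i = (1.80096 − 1)/8 = 0.10012; i = arccos(0.31642) = 71.554°.
sin r = sin 71.554°/1.342 = 0.70687; r = 44.981°.
D_min = 2·71.554° − 6·44.981° + 360° = 233.222°.
Rainbow angle = D_min − 180° = 53.222°.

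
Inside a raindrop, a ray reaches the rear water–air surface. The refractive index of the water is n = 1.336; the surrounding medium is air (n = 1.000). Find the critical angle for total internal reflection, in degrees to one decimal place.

sin θ_c = n_air / n = 1.000 / 1.336 = 0.7485.
θ_c = arcsin(0.7485) = 48.46°.

48.5°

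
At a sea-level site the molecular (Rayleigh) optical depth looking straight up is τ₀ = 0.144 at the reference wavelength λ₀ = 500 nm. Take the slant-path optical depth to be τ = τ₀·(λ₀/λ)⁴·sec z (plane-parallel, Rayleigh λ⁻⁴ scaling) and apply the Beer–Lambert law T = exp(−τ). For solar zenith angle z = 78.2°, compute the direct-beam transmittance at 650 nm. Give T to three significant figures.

0.781

sec 78.2° = 4.8901.
τ = 0.144 × (500/650)⁴ × 4.8901 = 0.144 × 0.3501 × 4.8901 = 0.2465.
T = exp(−0.2465) = 0.7815.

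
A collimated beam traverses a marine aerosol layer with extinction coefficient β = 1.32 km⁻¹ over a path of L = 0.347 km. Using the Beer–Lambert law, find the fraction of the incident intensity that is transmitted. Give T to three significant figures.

τ = β·L = 1.32 × 0.347 = 0.4580.
T = exp(−0.4580) = 0.6325.

0.633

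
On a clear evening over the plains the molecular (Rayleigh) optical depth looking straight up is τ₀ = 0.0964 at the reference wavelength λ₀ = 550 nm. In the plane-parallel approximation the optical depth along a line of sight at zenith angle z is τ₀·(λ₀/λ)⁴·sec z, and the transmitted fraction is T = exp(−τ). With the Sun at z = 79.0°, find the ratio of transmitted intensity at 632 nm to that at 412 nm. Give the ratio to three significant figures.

Airmass: sec 79.0° = 5.2408.
τ(632 nm) = 0.0964 × (550/632)⁴ × 5.2408 = 0.0964 × 0.5736 × 5.2408 = 0.2898.
τ(412 nm) = 0.0964 × (550/412)⁴ × 5.2408 = 0.0964 × 3.1759 × 5.2408 = 1.6045.
T(632)/T(412) = exp(τ_B − τ_A) = exp(1.3147) = 3.7237.

3.72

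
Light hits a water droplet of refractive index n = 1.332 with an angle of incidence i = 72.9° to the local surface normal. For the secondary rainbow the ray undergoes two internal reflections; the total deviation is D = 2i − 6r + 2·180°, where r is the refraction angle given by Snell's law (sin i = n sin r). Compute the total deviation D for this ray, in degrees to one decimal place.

sin r = sin 72.9° / 1.332 = 0.9558/1.332 = 0.7176; r = 45.85°.
D = 2·72.9° − 6·45.85° + 2·180° = 145.80° − 275.12° + 360° = 230.68°.

230.7°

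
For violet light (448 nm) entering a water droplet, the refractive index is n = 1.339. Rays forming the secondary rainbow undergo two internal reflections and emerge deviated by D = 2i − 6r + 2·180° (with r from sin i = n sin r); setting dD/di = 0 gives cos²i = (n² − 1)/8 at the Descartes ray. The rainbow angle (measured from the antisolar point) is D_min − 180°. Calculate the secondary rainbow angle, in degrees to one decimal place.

52.5°

cos²i = (1.79292 − 1)/8 = 0.09912; i = arccos(0.31483) = 71.650°.
sin r = sin 71.650°/1.339 = 0.70885; r = 45.141°.
D_min = 2·71.650° − 6·45.141° + 360° = 232.451°.
Rainbow angle = D_min − 180° = 52.451°.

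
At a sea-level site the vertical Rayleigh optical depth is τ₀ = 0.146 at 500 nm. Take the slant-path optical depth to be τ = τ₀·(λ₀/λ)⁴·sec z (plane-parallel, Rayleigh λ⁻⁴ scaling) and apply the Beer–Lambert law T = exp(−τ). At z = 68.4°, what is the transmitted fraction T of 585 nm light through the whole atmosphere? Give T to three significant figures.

0.809

sec 68.4° = 2.7165.
τ = 0.146 × (500/585)⁴ × 2.7165 = 0.146 × 0.5337 × 2.7165 = 0.2116.
T = exp(−0.2116) = 0.8092.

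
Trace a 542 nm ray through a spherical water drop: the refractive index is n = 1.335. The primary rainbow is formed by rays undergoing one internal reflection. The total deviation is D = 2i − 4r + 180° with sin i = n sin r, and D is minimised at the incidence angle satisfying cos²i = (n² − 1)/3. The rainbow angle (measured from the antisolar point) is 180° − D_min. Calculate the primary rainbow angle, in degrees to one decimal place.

cos²i = (1.78222 − 1)/3 = 0.26074; i = arccos(0.51063) = 59.294°.
sin r = sin 59.294°/1.335 = 0.64405; r = 40.094°.
D_min = 2·59.294° − 4·40.094° + 180° = 138.212°.
Rainbow angle = 180° − D_min = 41.788°.

41.8°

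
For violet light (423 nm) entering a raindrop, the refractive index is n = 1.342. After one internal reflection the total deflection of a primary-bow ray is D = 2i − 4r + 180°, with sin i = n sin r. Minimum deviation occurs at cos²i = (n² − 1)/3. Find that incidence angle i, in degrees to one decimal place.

58.9°

cos²i = (1.342² − 1)/3 = (1.80096 − 1)/3 = 0.26699.
cos i = 0.51671, so i = 58.888°.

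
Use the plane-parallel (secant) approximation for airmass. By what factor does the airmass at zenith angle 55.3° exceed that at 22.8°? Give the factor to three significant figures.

X(55.3°)/X(22.8°) = sec 55.3° / sec 22.8° = cos 22.8° / cos 55.3° = 0.9219/0.5693 = 1.6194.

1.62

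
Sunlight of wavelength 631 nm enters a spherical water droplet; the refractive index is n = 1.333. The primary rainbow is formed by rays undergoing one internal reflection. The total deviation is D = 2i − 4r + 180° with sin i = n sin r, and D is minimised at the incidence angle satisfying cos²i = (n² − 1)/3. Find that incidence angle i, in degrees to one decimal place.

cos²i = (1.333² − 1)/3 = (1.77689 − 1)/3 = 0.25896.
cos i = 0.50888, so i = 59.410°.

59.4°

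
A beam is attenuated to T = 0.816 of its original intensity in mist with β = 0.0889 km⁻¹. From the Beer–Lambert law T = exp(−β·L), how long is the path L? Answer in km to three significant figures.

Beer–Lambert: T = exp(−βL) ⇒ L = −ln(T)/β = −ln(0.816)/0.0889 = 0.2033/0.0889 = 2.287 km.

2.29 km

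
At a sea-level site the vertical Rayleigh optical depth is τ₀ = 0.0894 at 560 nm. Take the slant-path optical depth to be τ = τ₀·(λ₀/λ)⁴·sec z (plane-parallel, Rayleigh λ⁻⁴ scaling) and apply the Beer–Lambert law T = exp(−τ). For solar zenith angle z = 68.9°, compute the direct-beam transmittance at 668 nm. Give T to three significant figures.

sec 68.9° = 2.7778.
τ = 0.0894 × (560/668)⁴ × 2.7778 = 0.0894 × 0.4939 × 2.7778 = 0.1227.
T = exp(−0.1227) = 0.8846.

0.885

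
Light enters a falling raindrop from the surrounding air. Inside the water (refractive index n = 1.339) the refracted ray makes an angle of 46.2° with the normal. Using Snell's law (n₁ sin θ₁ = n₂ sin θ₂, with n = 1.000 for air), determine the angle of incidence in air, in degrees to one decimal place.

75.1°

Snell: sin θ_i = n · sin θ_r = 1.339 × sin 46.2° = 1.339 × 0.7218 = 0.9664.
θ_i = arcsin(0.9664) = 75.11°.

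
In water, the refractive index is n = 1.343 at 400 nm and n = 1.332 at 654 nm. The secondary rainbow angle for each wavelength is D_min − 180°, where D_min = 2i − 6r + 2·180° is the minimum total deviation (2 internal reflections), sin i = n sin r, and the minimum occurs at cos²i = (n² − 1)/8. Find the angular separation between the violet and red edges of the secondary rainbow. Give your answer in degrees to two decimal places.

2.85°

At 400 nm (n = 1.343): cos²i = 0.10046 → i = 71.522°, r = 44.928°, D_min = 233.478°, rainbow angle = 53.478°.
At 654 nm (n = 1.332): cos²i = 0.09678 → i = 71.875°, r = 45.520°, D_min = 230.628°, rainbow angle = 50.628°.
Angular width = |53.478° − 50.628°| = 2.849°.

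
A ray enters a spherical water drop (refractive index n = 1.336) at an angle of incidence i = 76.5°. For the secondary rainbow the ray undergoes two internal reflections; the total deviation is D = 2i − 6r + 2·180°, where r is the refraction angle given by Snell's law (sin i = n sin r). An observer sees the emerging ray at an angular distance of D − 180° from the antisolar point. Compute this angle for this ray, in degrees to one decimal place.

sin r = sin 76.5° / 1.336 = 0.9724/1.336 = 0.7278; r = 46.70°.
D = 2·76.5° − 6·46.70° + 2·180° = 153.00° − 280.22° + 360° = 232.78°.
Angle from antisolar point = D − 180° = 52.78°.

52.8°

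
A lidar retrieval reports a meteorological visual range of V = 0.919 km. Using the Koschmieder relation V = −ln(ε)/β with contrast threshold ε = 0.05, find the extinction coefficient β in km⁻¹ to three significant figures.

β = −ln(0.05) / V = 2.996 / 0.919 = 3.2598 km⁻¹.

3.26 km⁻¹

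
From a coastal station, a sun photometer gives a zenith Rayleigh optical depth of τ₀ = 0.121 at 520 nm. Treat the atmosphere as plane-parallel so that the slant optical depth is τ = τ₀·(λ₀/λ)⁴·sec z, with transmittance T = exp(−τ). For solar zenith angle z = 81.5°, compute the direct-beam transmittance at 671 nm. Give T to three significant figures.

0.744

sec 81.5° = 6.7655.
τ = 0.121 × (520/671)⁴ × 6.7655 = 0.121 × 0.3607 × 6.7655 = 0.2953.
T = exp(−0.2953) = 0.7443.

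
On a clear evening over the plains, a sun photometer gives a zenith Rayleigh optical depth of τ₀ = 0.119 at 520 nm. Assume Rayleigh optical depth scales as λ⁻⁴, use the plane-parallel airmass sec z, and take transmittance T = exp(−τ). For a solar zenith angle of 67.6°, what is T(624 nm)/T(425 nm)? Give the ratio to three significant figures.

1.73

Airmass: sec 67.6° = 2.6242.
τ(624 nm) = 0.119 × (520/624)⁴ × 2.6242 = 0.119 × 0.4823 × 2.6242 = 0.1506.
τ(425 nm) = 0.119 × (520/425)⁴ × 2.6242 = 0.119 × 2.2411 × 2.6242 = 0.6998.
T(624)/T(425) = exp(τ_B − τ_A) = exp(0.5492) = 1.7319.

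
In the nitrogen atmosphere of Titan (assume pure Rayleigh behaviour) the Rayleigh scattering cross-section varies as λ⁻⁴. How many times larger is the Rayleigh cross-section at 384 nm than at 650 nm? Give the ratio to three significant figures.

8.21

Rayleigh scattering ∝ λ⁻⁴, so the ratio of coefficients is the inverse fourth power of the wavelength ratio.
σ(384)/σ(650) = (650/384)⁴ = (1.6927)⁴ = 8.21.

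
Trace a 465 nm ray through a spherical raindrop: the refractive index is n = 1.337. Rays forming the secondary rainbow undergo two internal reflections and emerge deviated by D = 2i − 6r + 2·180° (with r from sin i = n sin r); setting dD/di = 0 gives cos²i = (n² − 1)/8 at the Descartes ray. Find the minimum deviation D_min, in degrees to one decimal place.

231.9°

cos²i = (1.78757 − 1)/8 = 0.09845; i = arccos(0.31376) = 71.714°.
sin r = sin 71.714°/1.337 = 0.71017; r = 45.249°.
D_min = 2·71.714° − 6·45.249° + 360° = 231.934°.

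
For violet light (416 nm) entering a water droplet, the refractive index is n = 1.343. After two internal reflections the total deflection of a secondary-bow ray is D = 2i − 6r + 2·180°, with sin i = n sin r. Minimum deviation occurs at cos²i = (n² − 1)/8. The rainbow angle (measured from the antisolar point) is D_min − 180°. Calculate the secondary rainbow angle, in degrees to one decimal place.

53.5°

cos²i = (1.80365 − 1)/8 = 0.10046; i = arccos(0.31695) = 71.522°.
sin r = sin 71.522°/1.343 = 0.70621; r = 44.928°.
D_min = 2·71.522° − 6·44.928° + 360° = 233.478°.
Rainbow angle = D_min − 180° = 53.478°.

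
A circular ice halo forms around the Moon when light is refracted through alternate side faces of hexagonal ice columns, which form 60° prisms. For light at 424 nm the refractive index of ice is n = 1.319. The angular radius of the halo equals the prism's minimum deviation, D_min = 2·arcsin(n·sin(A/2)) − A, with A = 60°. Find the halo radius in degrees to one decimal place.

22.5°

n·sin(A/2) = 1.319 × sin 30° = 1.319 × 0.5000 = 0.6595.
D_min = 2·arcsin(0.6595) − 60° = 2 × 41.262° − 60° = 22.524°.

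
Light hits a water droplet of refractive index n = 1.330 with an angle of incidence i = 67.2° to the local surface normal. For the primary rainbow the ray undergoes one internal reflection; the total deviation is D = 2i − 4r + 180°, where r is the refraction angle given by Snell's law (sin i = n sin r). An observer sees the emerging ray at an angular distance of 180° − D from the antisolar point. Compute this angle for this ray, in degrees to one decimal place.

sin r = sin 67.2° / 1.330 = 0.9219/1.330 = 0.6931; r = 43.88°.
D = 2·67.2° − 4·43.88° + 180° = 134.40° − 175.51° + 180° = 138.89°.
Angle from antisolar point = 180° − D = 41.11°.

41.1°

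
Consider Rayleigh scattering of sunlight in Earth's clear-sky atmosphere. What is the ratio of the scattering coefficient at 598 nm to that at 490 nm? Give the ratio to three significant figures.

0.451

Rayleigh scattering ∝ λ⁻⁴, so the ratio of coefficients is the inverse fourth power of the wavelength ratio.
σ(598)/σ(490) = (490/598)⁴ = (0.8194)⁴ = 0.4508.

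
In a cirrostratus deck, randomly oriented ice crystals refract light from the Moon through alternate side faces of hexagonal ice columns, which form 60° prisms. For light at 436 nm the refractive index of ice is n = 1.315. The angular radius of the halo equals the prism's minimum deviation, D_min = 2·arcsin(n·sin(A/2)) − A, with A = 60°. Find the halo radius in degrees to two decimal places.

22.22°

n·sin(A/2) = 1.315 × sin 30° = 1.315 × 0.5000 = 0.6575.
D_min = 2·arcsin(0.6575) − 60° = 2 × 41.109° − 60° = 22.219°.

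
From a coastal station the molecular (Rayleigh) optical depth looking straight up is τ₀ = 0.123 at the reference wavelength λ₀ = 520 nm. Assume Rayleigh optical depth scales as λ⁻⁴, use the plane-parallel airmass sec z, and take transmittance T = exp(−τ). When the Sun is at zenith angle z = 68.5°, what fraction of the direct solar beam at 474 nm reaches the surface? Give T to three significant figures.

sec 68.5° = 2.7285.
τ = 0.123 × (520/474)⁴ × 2.7285 = 0.123 × 1.4484 × 2.7285 = 0.4861.
T = exp(−0.4861) = 0.6150.

0.615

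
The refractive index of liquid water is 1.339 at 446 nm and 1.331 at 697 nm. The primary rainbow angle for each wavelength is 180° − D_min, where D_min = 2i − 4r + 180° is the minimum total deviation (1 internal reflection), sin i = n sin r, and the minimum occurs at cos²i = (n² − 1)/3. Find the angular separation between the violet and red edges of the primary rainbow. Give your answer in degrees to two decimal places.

At 446 nm (n = 1.339): cos²i = 0.26431 → i = 59.062°, r = 39.834°, D_min = 138.786°, rainbow angle = 41.214°.
At 697 nm (n = 1.331): cos²i = 0.25719 → i = 59.527°, r = 40.356°, D_min = 137.630°, rainbow angle = 42.370°.
Angular width = |41.214° − 42.370°| = 1.156°.

1.16°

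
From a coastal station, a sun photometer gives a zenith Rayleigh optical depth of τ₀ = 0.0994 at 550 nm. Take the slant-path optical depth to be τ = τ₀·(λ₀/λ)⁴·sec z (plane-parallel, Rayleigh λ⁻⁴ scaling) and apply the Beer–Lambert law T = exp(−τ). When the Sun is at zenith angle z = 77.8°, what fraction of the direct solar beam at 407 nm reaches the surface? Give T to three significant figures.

sec 77.8° = 4.7321.
τ = 0.0994 × (550/407)⁴ × 4.7321 = 0.0994 × 3.3348 × 4.7321 = 1.5686.
T = exp(−1.5686) = 0.2083.

0.208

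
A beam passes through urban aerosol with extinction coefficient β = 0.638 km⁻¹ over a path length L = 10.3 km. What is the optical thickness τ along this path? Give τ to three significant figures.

6.57

τ = β·L = 0.638 × 10.3 = 6.5714.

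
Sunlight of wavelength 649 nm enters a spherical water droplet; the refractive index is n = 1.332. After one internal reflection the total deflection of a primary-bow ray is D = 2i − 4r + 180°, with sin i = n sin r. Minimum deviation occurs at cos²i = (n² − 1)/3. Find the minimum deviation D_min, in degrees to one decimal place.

cos²i = (1.77422 − 1)/3 = 0.25807; i = arccos(0.50801) = 59.469°.
sin r = sin 59.469°/1.332 = 0.64666; r = 40.290°.
D_min = 2·59.469° − 4·40.290° + 180° = 137.776°.

137.8°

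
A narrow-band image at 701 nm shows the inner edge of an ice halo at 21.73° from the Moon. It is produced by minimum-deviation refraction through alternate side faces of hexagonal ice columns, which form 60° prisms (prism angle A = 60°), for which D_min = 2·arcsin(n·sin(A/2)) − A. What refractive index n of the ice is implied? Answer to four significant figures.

1.309

Rearranging: n = sin((D_min + A)/2) / sin(A/2).
(D_min + A)/2 = (21.73° + 60°)/2 = 40.865°.
n = sin 40.865° / sin 30° = 0.6543 / 0.5000 = 1.3086.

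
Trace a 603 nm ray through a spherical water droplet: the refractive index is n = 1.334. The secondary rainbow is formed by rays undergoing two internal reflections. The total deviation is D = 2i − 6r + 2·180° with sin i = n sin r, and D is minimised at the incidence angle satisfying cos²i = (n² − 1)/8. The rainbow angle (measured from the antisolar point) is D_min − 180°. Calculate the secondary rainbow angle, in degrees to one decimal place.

cos²i = (1.77956 − 1)/8 = 0.09744; i = arccos(0.31216) = 71.810°.
sin r = sin 71.810°/1.334 = 0.71217; r = 45.411°.
D_min = 2·71.810° − 6·45.411° + 360° = 231.153°.
Rainbow angle = D_min − 180° = 51.153°.

51.2°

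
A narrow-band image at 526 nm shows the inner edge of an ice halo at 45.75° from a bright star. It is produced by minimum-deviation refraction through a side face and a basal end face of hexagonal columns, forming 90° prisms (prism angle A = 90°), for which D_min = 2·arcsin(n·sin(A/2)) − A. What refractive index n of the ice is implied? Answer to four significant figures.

Rearranging: n = sin((D_min + A)/2) / sin(A/2).
(D_min + A)/2 = (45.75° + 90°)/2 = 67.875°.
n = sin 67.875° / sin 45° = 0.9264 / 0.7071 = 1.3101.

1.310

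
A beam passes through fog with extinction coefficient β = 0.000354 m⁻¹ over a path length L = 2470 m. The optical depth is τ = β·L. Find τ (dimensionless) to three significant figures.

τ = β·L = 0.000354 × 2470 = 0.8744.

0.874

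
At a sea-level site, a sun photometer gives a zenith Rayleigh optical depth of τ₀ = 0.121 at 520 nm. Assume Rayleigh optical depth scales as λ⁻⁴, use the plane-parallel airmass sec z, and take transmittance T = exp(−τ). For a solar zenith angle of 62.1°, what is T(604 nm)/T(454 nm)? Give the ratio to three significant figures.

Airmass: sec 62.1° = 2.1371.
τ(604 nm) = 0.121 × (520/604)⁴ × 2.1371 = 0.121 × 0.5494 × 2.1371 = 0.1421.
τ(454 nm) = 0.121 × (520/454)⁴ × 2.1371 = 0.121 × 1.7210 × 2.1371 = 0.4450.
T(604)/T(454) = exp(τ_B − τ_A) = exp(0.3030) = 1.3539.

1.35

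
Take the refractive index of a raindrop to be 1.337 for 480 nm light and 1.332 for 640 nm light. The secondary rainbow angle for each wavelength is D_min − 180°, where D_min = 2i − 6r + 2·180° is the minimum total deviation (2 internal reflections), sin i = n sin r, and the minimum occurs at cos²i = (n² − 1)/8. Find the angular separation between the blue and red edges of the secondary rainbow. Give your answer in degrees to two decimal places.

At 480 nm (n = 1.337): cos²i = 0.09845 → i = 71.714°, r = 45.249°, D_min = 231.934°, rainbow angle = 51.934°.
At 640 nm (n = 1.332): cos²i = 0.09678 → i = 71.875°, r = 45.520°, D_min = 230.628°, rainbow angle = 50.628°.
Angular width = |51.934° − 50.628°| = 1.305°.

1.31°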